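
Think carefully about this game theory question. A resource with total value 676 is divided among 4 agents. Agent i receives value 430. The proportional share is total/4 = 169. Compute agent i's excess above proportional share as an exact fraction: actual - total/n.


Step 1: Proportional share = 676/4 = 169
Step 2: Agent's actual allocation = 430
Step 3: Excess = 430 - 169 = 261

261


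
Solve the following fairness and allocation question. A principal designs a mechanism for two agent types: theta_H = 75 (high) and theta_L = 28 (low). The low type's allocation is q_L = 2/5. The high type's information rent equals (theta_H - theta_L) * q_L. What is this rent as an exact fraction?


Step 1: theta_H - theta_L = 75 - 28 = 47
Step 2: Information rent = (theta_H - theta_L) * q_L
Step 3: = 47 * 2/5
Step 4: = 94/5

94/5


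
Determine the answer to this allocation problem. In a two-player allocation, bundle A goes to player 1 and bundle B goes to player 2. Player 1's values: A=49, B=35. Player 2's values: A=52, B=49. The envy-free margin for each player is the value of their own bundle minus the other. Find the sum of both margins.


Step 1: Player 1's margin = v1(A) - v1(B) = 49 - 35 = 14
Step 2: Player 2's margin = v2(B) - v2(A) = 49 - 52 = -3
Step 3: Total margin = 14 + -3 = 11

11


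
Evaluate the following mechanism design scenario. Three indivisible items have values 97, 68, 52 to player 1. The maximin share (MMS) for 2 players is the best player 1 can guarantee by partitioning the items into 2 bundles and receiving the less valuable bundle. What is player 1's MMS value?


Step 1: Item values = 97, 68, 52
Step 2: Enumerate all 2-bundle partitions and take the smaller bundle:
  Partition 1: {97} vs {68,52} -> bundles 97, 120; min = 97
  Partition 2: {68} vs {97,52} -> bundles 68, 149; min = 68
  Partition 3: {52} vs {97,68} -> bundles 52, 165; min = 52
Step 3: MMS = max(97, 68, 52) = 97

97


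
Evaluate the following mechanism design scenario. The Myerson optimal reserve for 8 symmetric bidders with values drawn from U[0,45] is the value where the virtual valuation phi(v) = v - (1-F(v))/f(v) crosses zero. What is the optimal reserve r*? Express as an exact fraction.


Step 1: For U[0,45], F(v) = v/45 and f(v) = 1/45
Step 2: phi(v) = v - (1 - v/45)/(1/45) = v - (45 - v) = 2v - 45
Step 3: Set phi(r*) = 0: 2r* - 45 = 0
Step 4: r* = 45/2 (the number of bidders n = 8 does not enter)

45/2


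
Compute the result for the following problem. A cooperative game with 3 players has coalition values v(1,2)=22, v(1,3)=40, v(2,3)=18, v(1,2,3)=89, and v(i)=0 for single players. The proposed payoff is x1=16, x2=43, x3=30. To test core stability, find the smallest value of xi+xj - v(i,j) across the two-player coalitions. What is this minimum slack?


Step 1: Slack for coalition (1,2): x1+x2 - v12 = 59 - 22 = 37
Step 2: Slack for coalition (1,3): x1+x3 - v13 = 46 - 40 = 6
Step 3: Slack for coalition (2,3): x2+x3 - v23 = 73 - 18 = 55
Step 4: Minimum slack = min(37, 6, 55) = 6, attained by (1,3); no pair can gain by deviating, so the allocation is in the core

6


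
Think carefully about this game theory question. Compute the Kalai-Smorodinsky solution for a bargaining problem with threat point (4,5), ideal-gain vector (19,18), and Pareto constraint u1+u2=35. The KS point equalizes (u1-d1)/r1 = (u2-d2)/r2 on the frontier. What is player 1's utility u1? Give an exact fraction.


Step 1: At the KS point, (u1-d1)/r1 = (u2-d2)/r2 = t and u1+u2 = 35
Step 2: u1 = d1 + r1*t and u2 = d2 + r2*t, so (d1 + r1*t) + (d2 + r2*t) = 35
Step 3: t = (35 - 4 - 5)/(19 + 18) = 26/37
Step 4: u1 = d1 + r1*t = 4 + 19 * 26/37 = 642/37
Step 5: (Check: u2 = d2 + r2*t = 653/37; u1+u2 = 642/37 + 653/37 = 35, on the frontier.)

642/37


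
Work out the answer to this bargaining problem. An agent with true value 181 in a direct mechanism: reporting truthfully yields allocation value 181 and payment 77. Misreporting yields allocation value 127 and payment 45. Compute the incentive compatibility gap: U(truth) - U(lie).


Step 1: U(truth) = value - payment = 181 - 77 = 104
Step 2: U(lie) = allocation - payment = 127 - 45 = 82
Step 3: IC gap = 104 - 82 = 22

22


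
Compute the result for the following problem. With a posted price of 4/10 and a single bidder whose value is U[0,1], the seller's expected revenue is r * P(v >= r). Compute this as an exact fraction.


Step 1: Posted price r = 2/5, value support [0,1]
Step 2: P(v >= r) = (1 - 2/5)/1 = 3/5
Step 3: Expected revenue = r * P(v >= r) = 2/5 * 3/5
Step 4: Revenue = 6/25

6/25


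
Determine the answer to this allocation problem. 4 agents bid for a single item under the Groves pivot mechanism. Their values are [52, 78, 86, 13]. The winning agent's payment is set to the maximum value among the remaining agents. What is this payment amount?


Step 1: The efficient winner is agent 2 with value 86
Step 2: Other agents' values: [52, 78, 13]
Step 3: Pivot payment = max(others) = 78
Step 4: The winner pays 78

78


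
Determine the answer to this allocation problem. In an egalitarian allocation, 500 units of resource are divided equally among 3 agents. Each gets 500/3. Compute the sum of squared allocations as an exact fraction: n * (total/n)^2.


Step 1: Each agent's share = 500/3
Step 2: Square of each share = (500/3)^2 = 250000/9
Step 3: Sum of squares = 3 * 250000/9 = 250000/3

250000/3


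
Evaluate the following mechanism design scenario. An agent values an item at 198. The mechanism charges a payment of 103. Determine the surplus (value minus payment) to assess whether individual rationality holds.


Step 1: Surplus = value - payment = 198 - 103 = 95
Step 2: IR is satisfied (surplus >= 0)

95


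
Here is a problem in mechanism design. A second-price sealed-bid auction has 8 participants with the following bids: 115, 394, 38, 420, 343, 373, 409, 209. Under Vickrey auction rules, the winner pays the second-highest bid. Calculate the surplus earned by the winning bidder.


Step 1: Sort bids in descending order: 420, 409, 394, 373, 343, 209, 115, 38
Step 2: The winning bid is the highest: 420
Step 3: The payment equals the second-highest bid: 409
Step 4: Surplus = winner's bid - payment = 420 - 409 = 11

11


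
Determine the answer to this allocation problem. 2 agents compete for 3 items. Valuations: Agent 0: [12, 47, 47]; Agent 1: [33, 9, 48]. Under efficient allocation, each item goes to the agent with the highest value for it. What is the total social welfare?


Step 1: For each item, find the maximum value among all agents.
Step 2: Item 0 -> Agent 1 (value 33)
Step 3: Item 1 -> Agent 0 (value 47)
Step 4: Item 2 -> Agent 1 (value 48)
Step 5: Total welfare = 33 + 47 + 48 = 128

128


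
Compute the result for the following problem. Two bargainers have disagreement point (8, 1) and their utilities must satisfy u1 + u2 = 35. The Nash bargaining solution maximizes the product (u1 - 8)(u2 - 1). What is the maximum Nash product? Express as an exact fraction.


Step 1: The Nash solution splits surplus symmetrically above the disagreement point
Step 2: u1 = (total + d1 - d2)/2 = (35 + 8 - 1)/2 = 21
Step 3: u2 = (total - d1 + d2)/2 = (35 - 8 + 1)/2 = 14
Step 4: Nash product = (21 - 8) * (14 - 1)
Step 5: = 13 * 13 = 169

169


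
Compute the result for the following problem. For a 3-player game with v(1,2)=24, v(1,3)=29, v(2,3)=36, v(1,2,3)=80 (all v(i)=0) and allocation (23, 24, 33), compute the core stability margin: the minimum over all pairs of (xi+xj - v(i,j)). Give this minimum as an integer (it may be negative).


Step 1: Slack for coalition (1,2): x1+x2 - v12 = 47 - 24 = 23
Step 2: Slack for coalition (1,3): x1+x3 - v13 = 56 - 29 = 27
Step 3: Slack for coalition (2,3): x2+x3 - v23 = 57 - 36 = 21
Step 4: Minimum slack = min(23, 27, 21) = 21, attained by (2,3); no pair can gain by deviating, so the allocation is in the core

21


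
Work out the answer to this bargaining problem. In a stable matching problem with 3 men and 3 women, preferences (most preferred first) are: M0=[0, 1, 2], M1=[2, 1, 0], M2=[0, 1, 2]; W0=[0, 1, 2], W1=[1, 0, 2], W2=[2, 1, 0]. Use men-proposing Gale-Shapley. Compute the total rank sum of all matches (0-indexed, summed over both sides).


Step 1: Run Gale-Shapley (men propose, women hold best offer):
  M0 proposes to W0; she accepts
  M1 proposes to W2; she accepts
  M2 proposes to W0; rejected
  M2 proposes to W1; she accepts
Step 2: Final matching: W0-M0, W1-M2, W2-M1
Step 3: 0-indexed ranks (man's rank of his match, then woman's): 0 + 0 + 1 + 2 + 0 + 1
Step 4: Total rank sum = 4

4


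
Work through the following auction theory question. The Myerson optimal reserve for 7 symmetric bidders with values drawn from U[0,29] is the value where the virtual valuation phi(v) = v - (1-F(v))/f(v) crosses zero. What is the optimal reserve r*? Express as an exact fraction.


Step 1: For U[0,29], F(v) = v/29 and f(v) = 1/29
Step 2: phi(v) = v - (1 - v/29)/(1/29) = v - (29 - v) = 2v - 29
Step 3: Set phi(r*) = 0: 2r* - 29 = 0
Step 4: r* = 29/2 (the number of bidders n = 7 does not enter)

29/2


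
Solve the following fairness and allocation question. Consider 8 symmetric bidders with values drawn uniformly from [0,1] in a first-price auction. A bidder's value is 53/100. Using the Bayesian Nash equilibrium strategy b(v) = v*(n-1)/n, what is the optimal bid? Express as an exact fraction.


Step 1: The symmetric BNE bidding function is b(v) = v * (n-1) / n
Step 2: Substitute v = 53/100 and n = 8
Step 3: b = 53/100 * 7/8
Step 4: b = 371/800

371/800


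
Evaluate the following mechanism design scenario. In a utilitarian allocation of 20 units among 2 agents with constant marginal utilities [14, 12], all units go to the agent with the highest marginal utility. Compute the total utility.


Step 1: The marginal utilities are [14, 12]
Step 2: The highest marginal utility is 14
Step 3: All 20 units go to that agent
Step 4: Total utility = 14 * 20 = 280

280


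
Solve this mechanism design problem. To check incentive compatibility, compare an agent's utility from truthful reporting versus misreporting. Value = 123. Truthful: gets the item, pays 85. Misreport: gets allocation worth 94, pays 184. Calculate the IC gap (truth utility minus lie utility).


Step 1: U(truth) = value - payment = 123 - 85 = 38
Step 2: U(lie) = allocation - payment = 94 - 184 = -90
Step 3: IC gap = 38 - (-90) = 128

128


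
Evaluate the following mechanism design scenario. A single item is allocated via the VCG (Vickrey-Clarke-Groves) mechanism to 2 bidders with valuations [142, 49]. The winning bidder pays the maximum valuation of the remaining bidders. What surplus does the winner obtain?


Step 1: The winner is the agent with the highest value: agent 0 with value 142
Step 2: Values of other agents: [49]
Step 3: VCG payment = max of others' values = 49
Step 4: Surplus = 142 - 49 = 93

93


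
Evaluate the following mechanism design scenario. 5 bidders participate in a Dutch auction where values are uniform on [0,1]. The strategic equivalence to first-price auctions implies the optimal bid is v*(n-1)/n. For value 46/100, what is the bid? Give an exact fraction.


Step 1: Dutch auctions are strategically equivalent to first-price auctions
Step 2: The equilibrium bid is b(v) = v*(n-1)/n
Step 3: b = 23/50 * 4/5
Step 4: b = 46/125

46/125


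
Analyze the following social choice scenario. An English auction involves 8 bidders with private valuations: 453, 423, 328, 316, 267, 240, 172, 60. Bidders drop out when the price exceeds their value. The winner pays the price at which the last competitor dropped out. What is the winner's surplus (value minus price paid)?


Step 1: Identify the highest value: 453
Step 2: Identify the second-highest value: 423
Step 3: The final price = second-highest value = 423
Step 4: Surplus = 453 - 423 = 30

30


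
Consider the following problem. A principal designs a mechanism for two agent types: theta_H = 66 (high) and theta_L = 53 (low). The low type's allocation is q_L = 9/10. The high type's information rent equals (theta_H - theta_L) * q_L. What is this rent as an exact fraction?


Step 1: theta_H - theta_L = 66 - 53 = 13
Step 2: Information rent = (theta_H - theta_L) * q_L
Step 3: = 13 * 9/10
Step 4: = 117/10

117/10


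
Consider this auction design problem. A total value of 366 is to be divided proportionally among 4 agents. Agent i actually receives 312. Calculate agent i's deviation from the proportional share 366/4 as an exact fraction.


Step 1: Proportional share = 366/4 = 183/2
Step 2: Agent's actual allocation = 312
Step 3: Excess = 312 - 183/2 = 441/2

441/2


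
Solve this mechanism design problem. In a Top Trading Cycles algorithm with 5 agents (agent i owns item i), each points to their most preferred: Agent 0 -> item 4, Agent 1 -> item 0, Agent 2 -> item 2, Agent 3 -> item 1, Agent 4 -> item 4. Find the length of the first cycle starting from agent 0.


Step 1: Trace the pointer graph from agent 0: 0 -> 4 -> 4
Step 2: A cycle is detected when we revisit agent 4
Step 3: The cycle is: 4 -> 4
Step 4: Cycle length = 1

1


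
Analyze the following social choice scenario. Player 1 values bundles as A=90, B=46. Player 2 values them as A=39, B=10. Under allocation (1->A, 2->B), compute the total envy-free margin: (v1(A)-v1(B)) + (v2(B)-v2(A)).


Step 1: Player 1's margin = v1(A) - v1(B) = 90 - 46 = 44
Step 2: Player 2's margin = v2(B) - v2(A) = 10 - 39 = -29
Step 3: Total margin = 44 + -29 = 15

15


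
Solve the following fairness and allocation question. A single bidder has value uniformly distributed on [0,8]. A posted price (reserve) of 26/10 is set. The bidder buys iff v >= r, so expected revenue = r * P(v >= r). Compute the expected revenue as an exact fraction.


Step 1: Posted price r = 13/5, value support [0,8]
Step 2: P(v >= r) = (8 - 13/5)/8 = 27/40
Step 3: Expected revenue = r * P(v >= r) = 13/5 * 27/40
Step 4: Revenue = 351/200

351/200


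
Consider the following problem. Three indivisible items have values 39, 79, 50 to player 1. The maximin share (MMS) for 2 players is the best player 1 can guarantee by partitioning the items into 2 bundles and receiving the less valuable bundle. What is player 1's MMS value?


Step 1: Item values = 39, 79, 50
Step 2: Enumerate all 2-bundle partitions and take the smaller bundle:
  Partition 1: {39} vs {79,50} -> bundles 39, 129; min = 39
  Partition 2: {79} vs {39,50} -> bundles 79, 89; min = 79
  Partition 3: {50} vs {39,79} -> bundles 50, 118; min = 50
Step 3: MMS = max(39, 79, 50) = 79

79


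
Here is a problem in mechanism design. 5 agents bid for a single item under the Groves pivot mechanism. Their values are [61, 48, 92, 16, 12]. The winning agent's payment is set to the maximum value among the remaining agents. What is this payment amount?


Step 1: The efficient winner is agent 2 with value 92
Step 2: Other agents' values: [61, 48, 16, 12]
Step 3: Pivot payment = max(others) = 61
Step 4: The winner pays 61

61


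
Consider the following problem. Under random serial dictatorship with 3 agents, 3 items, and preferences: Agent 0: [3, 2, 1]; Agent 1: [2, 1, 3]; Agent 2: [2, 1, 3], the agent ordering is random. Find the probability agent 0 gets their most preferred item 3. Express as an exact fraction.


Step 1: Agent 0 wants item 3
Step 2: There are 6 possible orderings of agents
Step 3: In 6 orderings, agent 0 gets item 3
Step 4: Probability = 6/6 = 1

1


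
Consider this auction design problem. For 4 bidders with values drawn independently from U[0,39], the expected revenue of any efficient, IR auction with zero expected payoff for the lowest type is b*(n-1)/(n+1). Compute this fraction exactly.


Step 1: By Revenue Equivalence, expected revenue = b*(n-1)/(n+1)
Step 2: Substituting n = 4, b = 39
Step 3: Revenue = 39*(4-1)/(4+1) = 39*3/5
Step 4: Revenue = 117/5

117/5


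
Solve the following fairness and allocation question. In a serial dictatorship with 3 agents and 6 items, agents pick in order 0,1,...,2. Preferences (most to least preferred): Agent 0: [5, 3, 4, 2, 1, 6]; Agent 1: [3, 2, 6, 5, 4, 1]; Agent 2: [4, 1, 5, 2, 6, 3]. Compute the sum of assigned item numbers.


Step 1: Agent 0 picks item 5
Step 2: Agent 1 picks item 3
Step 3: Agent 2 picks item 4
Step 4: Sum = 5 + 3 + 4 = 12

12


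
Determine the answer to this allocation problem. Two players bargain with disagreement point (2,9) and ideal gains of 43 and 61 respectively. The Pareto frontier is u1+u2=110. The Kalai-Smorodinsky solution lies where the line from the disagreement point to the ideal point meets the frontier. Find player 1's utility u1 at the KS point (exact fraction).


Step 1: At the KS point, (u1-d1)/r1 = (u2-d2)/r2 = t and u1+u2 = 110
Step 2: u1 = d1 + r1*t and u2 = d2 + r2*t, so (d1 + r1*t) + (d2 + r2*t) = 110
Step 3: t = (110 - 2 - 9)/(43 + 61) = 99/104
Step 4: u1 = d1 + r1*t = 2 + 43 * 99/104 = 4465/104
Step 5: (Check: u2 = d2 + r2*t = 6975/104; u1+u2 = 4465/104 + 6975/104 = 110, on the frontier.)

4465/104


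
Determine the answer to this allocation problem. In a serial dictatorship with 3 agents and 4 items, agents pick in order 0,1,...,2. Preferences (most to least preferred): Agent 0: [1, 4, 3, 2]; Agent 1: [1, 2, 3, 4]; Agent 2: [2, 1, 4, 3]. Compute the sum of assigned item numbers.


Step 1: Agent 0 picks item 1
Step 2: Agent 1 picks item 2
Step 3: Agent 2 picks item 4
Step 4: Sum = 1 + 2 + 4 = 7

7


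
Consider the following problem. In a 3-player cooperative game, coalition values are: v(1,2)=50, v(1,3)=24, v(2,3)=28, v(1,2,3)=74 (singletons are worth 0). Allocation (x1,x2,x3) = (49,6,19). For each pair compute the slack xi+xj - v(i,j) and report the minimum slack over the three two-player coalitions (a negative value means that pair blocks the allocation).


Step 1: Slack for coalition (1,2): x1+x2 - v12 = 55 - 50 = 5
Step 2: Slack for coalition (1,3): x1+x3 - v13 = 68 - 24 = 44
Step 3: Slack for coalition (2,3): x2+x3 - v23 = 25 - 28 = -3
Step 4: Minimum slack = min(5, 44, -3) = -3, attained by (2,3); coalition (2,3) can block (slack < 0), so the allocation is not in the core

-3


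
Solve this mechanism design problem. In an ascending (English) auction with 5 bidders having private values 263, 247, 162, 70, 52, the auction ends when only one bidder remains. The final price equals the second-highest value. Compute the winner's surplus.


Step 1: Identify the highest value: 263
Step 2: Identify the second-highest value: 247
Step 3: The final price = second-highest value = 247
Step 4: Surplus = 263 - 247 = 16

16


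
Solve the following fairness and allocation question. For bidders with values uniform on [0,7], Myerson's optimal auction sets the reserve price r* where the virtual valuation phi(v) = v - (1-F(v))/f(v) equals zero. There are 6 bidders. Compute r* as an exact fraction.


Step 1: For U[0,7], F(v) = v/7 and f(v) = 1/7
Step 2: phi(v) = v - (1 - v/7)/(1/7) = v - (7 - v) = 2v - 7
Step 3: Set phi(r*) = 0: 2r* - 7 = 0
Step 4: r* = 7/2 (the number of bidders n = 6 does not enter)

7/2


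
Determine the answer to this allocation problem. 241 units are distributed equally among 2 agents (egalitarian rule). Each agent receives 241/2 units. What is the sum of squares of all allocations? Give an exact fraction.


Step 1: Each agent's share = 241/2
Step 2: Square of each share = (241/2)^2 = 58081/4
Step 3: Sum of squares = 2 * 58081/4 = 58081/2

58081/2


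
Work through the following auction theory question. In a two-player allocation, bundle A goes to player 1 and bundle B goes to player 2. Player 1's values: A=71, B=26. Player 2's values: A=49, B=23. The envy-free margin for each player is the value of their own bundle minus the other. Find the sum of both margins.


Step 1: Player 1's margin = v1(A) - v1(B) = 71 - 26 = 45
Step 2: Player 2's margin = v2(B) - v2(A) = 23 - 49 = -26
Step 3: Total margin = 45 + -26 = 19

19


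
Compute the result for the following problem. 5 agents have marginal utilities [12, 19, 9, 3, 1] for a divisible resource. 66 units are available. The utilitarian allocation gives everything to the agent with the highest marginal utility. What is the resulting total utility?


Step 1: The marginal utilities are [12, 19, 9, 3, 1]
Step 2: The highest marginal utility is 19
Step 3: All 66 units go to that agent
Step 4: Total utility = 19 * 66 = 1254

1254


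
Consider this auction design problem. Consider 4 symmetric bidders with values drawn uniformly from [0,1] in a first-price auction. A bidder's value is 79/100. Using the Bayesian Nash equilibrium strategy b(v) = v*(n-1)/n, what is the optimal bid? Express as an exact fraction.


Step 1: The symmetric BNE bidding function is b(v) = v * (n-1) / n
Step 2: Substitute v = 79/100 and n = 4
Step 3: b = 79/100 * 3/4
Step 4: b = 237/400

237/400


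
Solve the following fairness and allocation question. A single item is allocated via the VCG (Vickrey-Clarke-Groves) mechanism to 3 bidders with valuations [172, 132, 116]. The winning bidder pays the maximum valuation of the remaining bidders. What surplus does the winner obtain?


Step 1: The winner is the agent with the highest value: agent 0 with value 172
Step 2: Values of other agents: [132, 116]
Step 3: VCG payment = max of others' values = 132
Step 4: Surplus = 172 - 132 = 40

40


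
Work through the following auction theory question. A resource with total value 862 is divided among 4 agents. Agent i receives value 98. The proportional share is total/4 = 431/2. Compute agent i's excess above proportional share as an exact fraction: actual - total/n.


Step 1: Proportional share = 862/4 = 431/2
Step 2: Agent's actual allocation = 98
Step 3: Excess = 98 - 431/2 = -235/2

-235/2


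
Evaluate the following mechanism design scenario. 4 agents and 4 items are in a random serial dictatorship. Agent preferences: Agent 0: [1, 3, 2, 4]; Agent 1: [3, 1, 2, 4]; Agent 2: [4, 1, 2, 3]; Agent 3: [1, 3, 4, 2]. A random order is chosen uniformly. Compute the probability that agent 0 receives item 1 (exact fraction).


Step 1: Agent 0 wants item 1
Step 2: There are 24 possible orderings of agents
Step 3: In 12 orderings, agent 0 gets item 1
Step 4: Probability = 12/24 = 1/2

1/2


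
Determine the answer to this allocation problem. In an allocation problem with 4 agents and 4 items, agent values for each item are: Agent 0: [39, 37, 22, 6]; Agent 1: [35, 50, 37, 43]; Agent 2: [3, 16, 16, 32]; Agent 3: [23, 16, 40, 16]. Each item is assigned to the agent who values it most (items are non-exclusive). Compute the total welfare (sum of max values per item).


Step 1: For each item, find the maximum value among all agents.
Step 2: Item 0 -> Agent 0 (value 39)
Step 3: Item 1 -> Agent 1 (value 50)
Step 4: Item 2 -> Agent 3 (value 40)
Step 5: Item 3 -> Agent 1 (value 43)
Step 6: Total welfare = 39 + 50 + 40 + 43 = 172

172


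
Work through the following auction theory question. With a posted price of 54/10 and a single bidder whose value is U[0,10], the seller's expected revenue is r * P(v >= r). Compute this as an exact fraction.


Step 1: Posted price r = 27/5, value support [0,10]
Step 2: P(v >= r) = (10 - 27/5)/10 = 23/50
Step 3: Expected revenue = r * P(v >= r) = 27/5 * 23/50
Step 4: Revenue = 621/250

621/250


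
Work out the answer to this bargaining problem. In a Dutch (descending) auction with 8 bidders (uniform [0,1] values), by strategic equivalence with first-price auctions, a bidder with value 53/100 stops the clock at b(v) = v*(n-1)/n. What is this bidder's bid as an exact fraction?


Step 1: Dutch auctions are strategically equivalent to first-price auctions
Step 2: The equilibrium bid is b(v) = v*(n-1)/n
Step 3: b = 53/100 * 7/8
Step 4: b = 371/800

371/800


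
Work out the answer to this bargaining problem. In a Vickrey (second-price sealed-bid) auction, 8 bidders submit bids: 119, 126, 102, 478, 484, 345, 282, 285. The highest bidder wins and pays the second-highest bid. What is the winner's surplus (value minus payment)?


Step 1: Sort bids in descending order: 484, 478, 345, 285, 282, 126, 119, 102
Step 2: The winning bid is the highest: 484
Step 3: The payment equals the second-highest bid: 478
Step 4: Surplus = winner's bid - payment = 484 - 478 = 6

6


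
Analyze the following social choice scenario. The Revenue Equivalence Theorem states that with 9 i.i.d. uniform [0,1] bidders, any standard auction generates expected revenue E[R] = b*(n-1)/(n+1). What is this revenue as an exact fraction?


Step 1: By Revenue Equivalence, expected revenue = b*(n-1)/(n+1)
Step 2: Substituting n = 9, b = 1
Step 3: Revenue = 1*(9-1)/(9+1) = 1*8/10
Step 4: Revenue = 8/10 = 4/5

4/5


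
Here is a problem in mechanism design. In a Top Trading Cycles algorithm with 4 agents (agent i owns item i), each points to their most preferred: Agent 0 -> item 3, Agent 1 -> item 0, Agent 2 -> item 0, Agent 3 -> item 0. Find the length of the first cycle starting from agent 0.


Step 1: Trace the pointer graph from agent 0: 0 -> 3 -> 0
Step 2: A cycle is detected when we revisit agent 0
Step 3: The cycle is: 0 -> 3 -> 0
Step 4: Cycle length = 2

2


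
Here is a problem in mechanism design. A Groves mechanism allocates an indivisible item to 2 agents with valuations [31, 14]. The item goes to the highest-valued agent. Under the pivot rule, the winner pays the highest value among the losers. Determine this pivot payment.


Step 1: The efficient winner is agent 0 with value 31
Step 2: Other agents' values: [14]
Step 3: Pivot payment = max(others) = 14
Step 4: The winner pays 14

14


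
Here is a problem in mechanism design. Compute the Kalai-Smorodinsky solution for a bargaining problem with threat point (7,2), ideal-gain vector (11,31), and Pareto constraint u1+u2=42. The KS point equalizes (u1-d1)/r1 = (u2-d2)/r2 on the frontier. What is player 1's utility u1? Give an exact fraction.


Step 1: At the KS point, (u1-d1)/r1 = (u2-d2)/r2 = t and u1+u2 = 42
Step 2: u1 = d1 + r1*t and u2 = d2 + r2*t, so (d1 + r1*t) + (d2 + r2*t) = 42
Step 3: t = (42 - 7 - 2)/(11 + 31) = 33/42 = 11/14
Step 4: u1 = d1 + r1*t = 7 + 11 * 11/14 = 219/14
Step 5: (Check: u2 = d2 + r2*t = 369/14; u1+u2 = 219/14 + 369/14 = 42, on the frontier.)

219/14


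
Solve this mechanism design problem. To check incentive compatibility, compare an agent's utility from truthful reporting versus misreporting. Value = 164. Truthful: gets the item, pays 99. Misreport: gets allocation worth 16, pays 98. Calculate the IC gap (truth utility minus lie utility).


Step 1: U(truth) = value - payment = 164 - 99 = 65
Step 2: U(lie) = allocation - payment = 16 - 98 = -82
Step 3: IC gap = 65 - (-82) = 147

147


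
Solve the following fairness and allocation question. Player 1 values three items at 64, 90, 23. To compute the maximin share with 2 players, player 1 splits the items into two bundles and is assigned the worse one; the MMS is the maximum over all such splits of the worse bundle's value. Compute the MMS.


Step 1: Item values = 64, 90, 23
Step 2: Enumerate all 2-bundle partitions and take the smaller bundle:
  Partition 1: {64} vs {90,23} -> bundles 64, 113; min = 64
  Partition 2: {90} vs {64,23} -> bundles 90, 87; min = 87
  Partition 3: {23} vs {64,90} -> bundles 23, 154; min = 23
Step 3: MMS = max(64, 87, 23) = 87

87


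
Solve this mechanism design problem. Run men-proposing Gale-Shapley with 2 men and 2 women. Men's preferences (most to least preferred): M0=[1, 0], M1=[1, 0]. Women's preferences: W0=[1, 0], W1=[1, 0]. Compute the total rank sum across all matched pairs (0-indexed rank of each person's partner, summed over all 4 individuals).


Step 1: Run Gale-Shapley (men propose, women hold best offer):
  M0 proposes to W1; she accepts
  M1 proposes to W1; she switches from M0
  M0 proposes to W0; she accepts
Step 2: Final matching: W0-M0, W1-M1
Step 3: 0-indexed ranks (man's rank of his match, then woman's): 1 + 1 + 0 + 0
Step 4: Total rank sum = 2

2


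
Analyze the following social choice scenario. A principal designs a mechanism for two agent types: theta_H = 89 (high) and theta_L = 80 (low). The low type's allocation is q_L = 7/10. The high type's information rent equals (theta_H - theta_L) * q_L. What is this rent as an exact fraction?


Step 1: theta_H - theta_L = 89 - 80 = 9
Step 2: Information rent = (theta_H - theta_L) * q_L
Step 3: = 9 * 7/10
Step 4: = 63/10

63/10


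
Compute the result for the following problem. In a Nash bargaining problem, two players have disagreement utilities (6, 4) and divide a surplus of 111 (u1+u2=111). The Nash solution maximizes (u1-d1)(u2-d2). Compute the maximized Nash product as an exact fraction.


Step 1: The Nash solution splits surplus symmetrically above the disagreement point
Step 2: u1 = (total + d1 - d2)/2 = (111 + 6 - 4)/2 = 113/2
Step 3: u2 = (total - d1 + d2)/2 = (111 - 6 + 4)/2 = 109/2
Step 4: Nash product = (113/2 - 6) * (109/2 - 4)
Step 5: = 101/2 * 101/2 = 10201/4

10201/4


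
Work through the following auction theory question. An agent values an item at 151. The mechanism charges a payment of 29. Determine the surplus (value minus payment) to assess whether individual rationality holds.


Step 1: Surplus = value - payment = 151 - 29 = 122
Step 2: IR is satisfied (surplus >= 0)

122


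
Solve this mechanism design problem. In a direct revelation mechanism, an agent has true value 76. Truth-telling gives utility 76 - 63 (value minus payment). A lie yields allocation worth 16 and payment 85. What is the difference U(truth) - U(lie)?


Step 1: U(truth) = value - payment = 76 - 63 = 13
Step 2: U(lie) = allocation - payment = 16 - 85 = -69
Step 3: IC gap = 13 - (-69) = 82

82


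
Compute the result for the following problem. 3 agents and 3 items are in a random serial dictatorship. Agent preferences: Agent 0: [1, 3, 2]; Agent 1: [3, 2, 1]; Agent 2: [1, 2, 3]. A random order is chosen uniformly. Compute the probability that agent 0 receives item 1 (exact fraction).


Step 1: Agent 0 wants item 1
Step 2: There are 6 possible orderings of agents
Step 3: In 3 orderings, agent 0 gets item 1
Step 4: Probability = 3/6 = 1/2

1/2


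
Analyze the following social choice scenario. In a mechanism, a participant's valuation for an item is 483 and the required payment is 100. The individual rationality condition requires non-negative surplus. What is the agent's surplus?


Step 1: Surplus = value - payment = 483 - 100 = 383
Step 2: IR is satisfied (surplus >= 0)

383


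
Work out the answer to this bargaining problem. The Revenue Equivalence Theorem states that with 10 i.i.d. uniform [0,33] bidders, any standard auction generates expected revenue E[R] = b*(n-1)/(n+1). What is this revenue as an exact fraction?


Step 1: By Revenue Equivalence, expected revenue = b*(n-1)/(n+1)
Step 2: Substituting n = 10, b = 33
Step 3: Revenue = 33*(10-1)/(10+1) = 33*9/11
Step 4: Revenue = 297/11 = 27

27


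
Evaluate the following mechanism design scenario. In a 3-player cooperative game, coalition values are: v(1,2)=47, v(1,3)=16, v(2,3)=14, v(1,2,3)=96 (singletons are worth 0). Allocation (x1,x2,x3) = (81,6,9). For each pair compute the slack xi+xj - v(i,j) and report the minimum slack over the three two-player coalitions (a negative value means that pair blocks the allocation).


Step 1: Slack for coalition (1,2): x1+x2 - v12 = 87 - 47 = 40
Step 2: Slack for coalition (1,3): x1+x3 - v13 = 90 - 16 = 74
Step 3: Slack for coalition (2,3): x2+x3 - v23 = 15 - 14 = 1
Step 4: Minimum slack = min(40, 74, 1) = 1, attained by (2,3); no pair can gain by deviating, so the allocation is in the core

1


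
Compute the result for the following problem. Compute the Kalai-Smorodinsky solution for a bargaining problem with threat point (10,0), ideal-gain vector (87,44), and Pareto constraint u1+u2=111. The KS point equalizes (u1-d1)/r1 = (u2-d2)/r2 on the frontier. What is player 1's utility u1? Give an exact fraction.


Step 1: At the KS point, (u1-d1)/r1 = (u2-d2)/r2 = t and u1+u2 = 111
Step 2: u1 = d1 + r1*t and u2 = d2 + r2*t, so (d1 + r1*t) + (d2 + r2*t) = 111
Step 3: t = (111 - 10 - 0)/(87 + 44) = 101/131
Step 4: u1 = d1 + r1*t = 10 + 87 * 101/131 = 10097/131
Step 5: (Check: u2 = d2 + r2*t = 4444/131; u1+u2 = 10097/131 + 4444/131 = 111, on the frontier.)

10097/131


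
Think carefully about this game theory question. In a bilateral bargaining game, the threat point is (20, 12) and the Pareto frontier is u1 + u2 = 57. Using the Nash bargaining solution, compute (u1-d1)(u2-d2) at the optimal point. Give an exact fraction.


Step 1: The Nash solution splits surplus symmetrically above the disagreement point
Step 2: u1 = (total + d1 - d2)/2 = (57 + 20 - 12)/2 = 65/2
Step 3: u2 = (total - d1 + d2)/2 = (57 - 20 + 12)/2 = 49/2
Step 4: Nash product = (65/2 - 20) * (49/2 - 12)
Step 5: = 25/2 * 25/2 = 625/4

625/4


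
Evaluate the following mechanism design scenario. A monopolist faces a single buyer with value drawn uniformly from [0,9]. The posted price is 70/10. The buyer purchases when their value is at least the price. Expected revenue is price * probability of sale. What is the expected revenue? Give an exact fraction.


Step 1: Posted price r = 7, value support [0,9]
Step 2: P(v >= r) = (9 - 7)/9 = 2/9
Step 3: Expected revenue = r * P(v >= r) = 7 * 2/9
Step 4: Revenue = 14/9

14/9


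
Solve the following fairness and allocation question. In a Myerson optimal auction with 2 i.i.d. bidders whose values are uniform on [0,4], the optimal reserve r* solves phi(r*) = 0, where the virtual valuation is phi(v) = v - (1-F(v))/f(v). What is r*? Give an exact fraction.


Step 1: For U[0,4], F(v) = v/4 and f(v) = 1/4
Step 2: phi(v) = v - (1 - v/4)/(1/4) = v - (4 - v) = 2v - 4
Step 3: Set phi(r*) = 0: 2r* - 4 = 0
Step 4: r* = 4/2 = 2 (the number of bidders n = 2 does not enter)

2


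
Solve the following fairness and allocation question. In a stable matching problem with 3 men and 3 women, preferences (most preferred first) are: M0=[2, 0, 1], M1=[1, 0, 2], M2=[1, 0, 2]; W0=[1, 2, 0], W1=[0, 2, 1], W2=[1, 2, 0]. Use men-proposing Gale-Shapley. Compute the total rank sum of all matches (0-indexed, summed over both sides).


Step 1: Run Gale-Shapley (men propose, women hold best offer):
  M0 proposes to W2; she accepts
  M1 proposes to W1; she accepts
  M2 proposes to W1; she switches from M1
  M1 proposes to W0; she accepts
Step 2: Final matching: W0-M1, W1-M2, W2-M0
Step 3: 0-indexed ranks (man's rank of his match, then woman's): 1 + 0 + 0 + 1 + 0 + 2
Step 4: Total rank sum = 4

4


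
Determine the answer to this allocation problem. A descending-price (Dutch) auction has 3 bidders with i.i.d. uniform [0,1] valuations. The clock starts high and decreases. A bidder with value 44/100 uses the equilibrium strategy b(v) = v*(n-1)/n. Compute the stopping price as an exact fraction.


Step 1: Dutch auctions are strategically equivalent to first-price auctions
Step 2: The equilibrium bid is b(v) = v*(n-1)/n
Step 3: b = 11/25 * 2/3
Step 4: b = 22/75

22/75


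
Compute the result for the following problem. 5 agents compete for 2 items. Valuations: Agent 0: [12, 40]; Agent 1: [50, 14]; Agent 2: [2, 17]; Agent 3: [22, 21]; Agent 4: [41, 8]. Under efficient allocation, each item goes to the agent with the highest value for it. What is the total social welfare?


Step 1: For each item, find the maximum value among all agents.
Step 2: Item 0 -> Agent 1 (value 50)
Step 3: Item 1 -> Agent 0 (value 40)
Step 4: Total welfare = 50 + 40 = 90

90


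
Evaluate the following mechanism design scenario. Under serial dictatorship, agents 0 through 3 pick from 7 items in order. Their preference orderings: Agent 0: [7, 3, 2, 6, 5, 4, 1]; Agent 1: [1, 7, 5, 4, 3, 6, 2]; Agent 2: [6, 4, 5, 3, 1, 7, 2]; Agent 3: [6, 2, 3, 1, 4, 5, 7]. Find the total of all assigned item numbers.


Step 1: Agent 0 picks item 7
Step 2: Agent 1 picks item 1
Step 3: Agent 2 picks item 6
Step 4: Agent 3 picks item 2
Step 5: Sum = 7 + 1 + 6 + 2 = 16

16


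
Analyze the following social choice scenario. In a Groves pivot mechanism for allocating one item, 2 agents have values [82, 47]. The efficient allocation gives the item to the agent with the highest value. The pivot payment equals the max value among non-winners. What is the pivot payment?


Step 1: The efficient winner is agent 0 with value 82
Step 2: Other agents' values: [47]
Step 3: Pivot payment = max(others) = 47
Step 4: The winner pays 47

47


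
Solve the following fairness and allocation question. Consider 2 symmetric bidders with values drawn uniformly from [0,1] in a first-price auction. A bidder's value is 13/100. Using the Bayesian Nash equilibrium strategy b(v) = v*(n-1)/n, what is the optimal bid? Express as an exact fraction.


Step 1: The symmetric BNE bidding function is b(v) = v * (n-1) / n
Step 2: Substitute v = 13/100 and n = 2
Step 3: b = 13/100 * 1/2
Step 4: b = 13/200

13/200


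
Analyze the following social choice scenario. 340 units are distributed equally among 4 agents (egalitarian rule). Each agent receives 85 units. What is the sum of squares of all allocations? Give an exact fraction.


Step 1: Each agent's share = 340/4 = 85
Step 2: Square of each share = (85)^2 = 7225
Step 3: Sum of squares = 4 * 7225 = 28900

28900


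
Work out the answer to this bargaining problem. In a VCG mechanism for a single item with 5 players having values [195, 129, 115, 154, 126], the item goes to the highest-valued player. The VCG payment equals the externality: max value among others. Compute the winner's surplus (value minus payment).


Step 1: The winner is the agent with the highest value: agent 0 with value 195
Step 2: Values of other agents: [129, 115, 154, 126]
Step 3: VCG payment = max of others' values = 154
Step 4: Surplus = 195 - 154 = 41

41


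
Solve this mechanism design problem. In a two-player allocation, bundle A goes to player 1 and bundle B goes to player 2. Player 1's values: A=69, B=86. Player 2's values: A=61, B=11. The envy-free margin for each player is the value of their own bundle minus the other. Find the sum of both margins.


Step 1: Player 1's margin = v1(A) - v1(B) = 69 - 86 = -17
Step 2: Player 2's margin = v2(B) - v2(A) = 11 - 61 = -50
Step 3: Total margin = -17 + -50 = -67

-67


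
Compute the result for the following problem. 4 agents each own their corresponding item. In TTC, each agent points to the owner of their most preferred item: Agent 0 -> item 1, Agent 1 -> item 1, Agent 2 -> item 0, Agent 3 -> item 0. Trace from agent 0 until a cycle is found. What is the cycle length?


Step 1: Trace the pointer graph from agent 0: 0 -> 1 -> 1
Step 2: A cycle is detected when we revisit agent 1
Step 3: The cycle is: 1 -> 1
Step 4: Cycle length = 1

1


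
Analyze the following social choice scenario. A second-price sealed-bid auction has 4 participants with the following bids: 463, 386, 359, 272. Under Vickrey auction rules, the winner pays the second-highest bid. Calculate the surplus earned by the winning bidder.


Step 1: Sort bids in descending order: 463, 386, 359, 272
Step 2: The winning bid is the highest: 463
Step 3: The payment equals the second-highest bid: 386
Step 4: Surplus = winner's bid - payment = 463 - 386 = 77

77


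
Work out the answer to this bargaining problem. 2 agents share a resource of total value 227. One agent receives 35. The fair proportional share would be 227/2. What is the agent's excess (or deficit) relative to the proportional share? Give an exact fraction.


Step 1: Proportional share = 227/2
Step 2: Agent's actual allocation = 35
Step 3: Excess = 35 - 227/2 = -157/2

-157/2


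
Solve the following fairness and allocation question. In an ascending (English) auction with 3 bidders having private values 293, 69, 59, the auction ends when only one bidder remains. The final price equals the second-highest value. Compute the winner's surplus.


Step 1: Identify the highest value: 293
Step 2: Identify the second-highest value: 69
Step 3: The final price = second-highest value = 69
Step 4: Surplus = 293 - 69 = 224

224
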